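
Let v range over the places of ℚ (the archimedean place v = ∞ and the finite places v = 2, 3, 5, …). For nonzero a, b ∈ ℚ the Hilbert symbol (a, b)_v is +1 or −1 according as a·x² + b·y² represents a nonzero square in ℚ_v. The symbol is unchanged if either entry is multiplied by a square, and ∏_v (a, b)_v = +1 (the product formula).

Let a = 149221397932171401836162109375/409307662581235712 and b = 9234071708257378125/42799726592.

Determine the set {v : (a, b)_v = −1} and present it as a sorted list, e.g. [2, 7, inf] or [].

[2, 13]

Mod squares: a ≡ 494, b ≡ 85. Check v ∈ {∞, 2, 3, 5, 7, 11, 13, 17, 19, 23}.
v=5: a=5^10·(≡4), b=5^5·(≡3) mod 5; (4|5)=+1, (3|5)=-1; (−1)^{10·5·2}·(+1)^5·(-1)^10 = +1.
v=11: a=11^4·(≡7), b=11^2·(≡8) mod 11; (7|11)=-1, (8|11)=-1; (−1)^{4·2·5}·(-1)^2·(-1)^4 = +1.
v=2: v_2(a)=-27, v_2(b)=-20; units ≡ 7, 5 (mod 8); ε·ε+αω+βω = 1·0+-27·1+-20·0 ≡ 1  ⇒  (a,b)_2 = -1.
v=19: a=19^7·(≡11), b=19^4·(≡11) mod 19; (11|19)=+1, (11|19)=+1; (−1)^{7·4·9}·(+1)^4·(+1)^7 = +1.
v=7: a=7^-8·(≡4), b=7^-4·(≡2) mod 7; (4|7)=+1, (2|7)=+1; (−1)^{-8·-4·3}·(+1)^-4·(+1)^-8 = +1.
v=23: a=23^-2·(≡10), b=23^0·(≡18) mod 23; (10|23)=-1, (18|23)=+1; (−1)^{-2·0·11}·(-1)^0·(+1)^-2 = +1.
v=∞: 494 > 0 and 85 > 0  ⇒  (a,b)_∞ = +1.
v=13: a=13^3·(≡12), b=13^4·(≡5) mod 13; (12|13)=+1, (5|13)=-1; (−1)^{3·4·6}·(+1)^4·(-1)^3 = -1.
v=17: a=17^0·(≡16), b=17^-1·(≡10) mod 17; (16|17)=+1, (10|17)=-1; (−1)^{0·-1·8}·(+1)^-1·(-1)^0 = +1.
v=3: a=3^12·(≡2), b=3^8·(≡1) mod 3; (2|3)=-1, (1|3)=+1; (−1)^{12·8·1}·(-1)^8·(+1)^12 = +1.
(494, 85 / ℚ) ramifies at {2, 13}: a division algebra.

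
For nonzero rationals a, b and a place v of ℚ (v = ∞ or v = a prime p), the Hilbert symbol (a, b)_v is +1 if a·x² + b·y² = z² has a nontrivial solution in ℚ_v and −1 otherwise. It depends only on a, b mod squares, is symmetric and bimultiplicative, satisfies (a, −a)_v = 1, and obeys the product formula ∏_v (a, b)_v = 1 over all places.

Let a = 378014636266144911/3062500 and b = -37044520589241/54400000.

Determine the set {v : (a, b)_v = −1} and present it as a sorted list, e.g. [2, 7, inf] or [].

Mod squares: a ≡ 759, b ≡ -85. Check v ∈ {∞, 2, 3, 5, 7, 11, 17, 23}.
v=23: a=23^3·(≡10), b=23^2·(≡7) mod 23; (10|23)=-1, (7|23)=-1; (−1)^{3·2·11}·(-1)^2·(-1)^3 = -1.
v=7: a=7^-2·(≡3), b=7^0·(≡6) mod 7; (3|7)=-1, (6|7)=-1; (−1)^{-2·0·3}·(-1)^0·(-1)^-2 = +1.
v=17: a=17^0·(≡7), b=17^-1·(≡7) mod 17; (7|17)=-1, (7|17)=-1; (−1)^{0·-1·8}·(-1)^-1·(-1)^0 = -1.
v=11: a=11^7·(≡5), b=11^4·(≡3) mod 11; (5|11)=+1, (3|11)=+1; (−1)^{7·4·5}·(+1)^4·(+1)^7 = +1.
v=3: a=3^13·(≡1), b=3^14·(≡2) mod 3; (1|3)=+1, (2|3)=-1; (−1)^{13·14·1}·(+1)^14·(-1)^13 = -1.
v=5: a=5^-6·(≡1), b=5^-5·(≡3) mod 5; (1|5)=+1, (3|5)=-1; (−1)^{-6·-5·2}·(+1)^-5·(-1)^-6 = +1.
v=2: v_2(a)=-2, v_2(b)=-10; units ≡ 7, 3 (mod 8); ε·ε+αω+βω = 1·1+-2·1+-10·0 ≡ 1  ⇒  (a,b)_2 = -1.
v=∞: 759 > 0 and -85 < 0  ⇒  (a,b)_∞ = +1.
|Ram(759, -85)| = 4, even; anisotropic at {2, 3, 17, 23}.

[2, 3, 17, 23]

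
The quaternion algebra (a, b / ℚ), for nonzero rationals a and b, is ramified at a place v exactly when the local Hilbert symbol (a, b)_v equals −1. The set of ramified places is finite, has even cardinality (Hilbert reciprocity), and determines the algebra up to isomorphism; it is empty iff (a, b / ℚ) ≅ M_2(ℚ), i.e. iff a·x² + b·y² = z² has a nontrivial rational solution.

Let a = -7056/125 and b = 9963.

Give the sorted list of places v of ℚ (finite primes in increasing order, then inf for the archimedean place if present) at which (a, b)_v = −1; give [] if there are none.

[2, 5]

Mod squares: a ≡ -5, b ≡ 123. Check v ∈ {∞, 2, 3, 5, 7, 41}.
v=∞: -5 < 0 and 123 > 0  ⇒  (a,b)_∞ = +1.
v=41: a=41^0·(≡39), b=41^1·(≡38) mod 41; (39|41)=+1, (38|41)=-1; (−1)^{0·1·20}·(+1)^1·(-1)^0 = +1.
v=2: v_2(a)=4, v_2(b)=0; units ≡ 3, 3 (mod 8); ε·ε+αω+βω = 1·1+4·1+0·1 ≡ 1  ⇒  (a,b)_2 = -1.
v=3: a=3^2·(≡1), b=3^5·(≡2) mod 3; (1|3)=+1, (2|3)=-1; (−1)^{2·5·1}·(+1)^5·(-1)^2 = +1.
v=5: a=5^-3·(≡4), b=5^0·(≡3) mod 5; (4|5)=+1, (3|5)=-1; (−1)^{-3·0·2}·(+1)^0·(-1)^-3 = -1.
v=7: a=7^2·(≡4), b=7^0·(≡2) mod 7; (4|7)=+1, (2|7)=+1; (−1)^{2·0·3}·(+1)^0·(+1)^2 = +1.
|Ram(-5, 123)| = 2, even; anisotropic at {2, 5}.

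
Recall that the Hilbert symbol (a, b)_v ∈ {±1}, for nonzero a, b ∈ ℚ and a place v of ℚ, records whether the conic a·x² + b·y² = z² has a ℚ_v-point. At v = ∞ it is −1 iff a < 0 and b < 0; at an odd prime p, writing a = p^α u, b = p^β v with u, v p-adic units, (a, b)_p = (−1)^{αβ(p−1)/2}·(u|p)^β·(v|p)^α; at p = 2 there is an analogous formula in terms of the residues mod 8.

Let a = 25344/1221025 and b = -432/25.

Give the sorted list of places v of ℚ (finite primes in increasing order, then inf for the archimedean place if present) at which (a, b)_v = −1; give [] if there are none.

(a, b) ≡ (11, -3) mod (ℚ^×)²; places V = {2, 3, 5, 11, 13, 17, ∞}.
(a,b)_17: α=-2, u≡11; β=0, v≡14 (mod 17); (11|17)=-1, (14|17)=-1; sign (−1)^0·-1^0·-1^-2 = +1.
(a,b)_5: α=-2, u≡4; β=-2, v≡3 (mod 5); (4|5)=+1, (3|5)=-1; sign (−1)^0·+1^-2·-1^-2 = +1.
(a,b)_2: α=8, β=4; u≡3, v≡5 (mod 8); ε(u)ε(v)=1·0, αω(v)=8·1, βω(u)=4·1; sum ≡ 0  ⇒  +1.
(a,b)_∞: sgn(11)=+, sgn(-3)=−, so +1.
(a,b)_13: α=-2, u≡2; β=0, v≡3 (mod 13); (2|13)=-1, (3|13)=+1; sign (−1)^0·-1^0·+1^-2 = +1.
(a,b)_11: α=1, u≡9; β=0, v≡10 (mod 11); (9|11)=+1, (10|11)=-1; sign (−1)^0·+1^0·-1^1 = -1.
(a,b)_3: α=2, u≡2; β=3, v≡2 (mod 3); (2|3)=-1, (2|3)=-1; sign (−1)^0·-1^3·-1^2 = -1.
Ram(11, -3) = {3, 11}; no ℚ_3-point on the conic.

[3, 11]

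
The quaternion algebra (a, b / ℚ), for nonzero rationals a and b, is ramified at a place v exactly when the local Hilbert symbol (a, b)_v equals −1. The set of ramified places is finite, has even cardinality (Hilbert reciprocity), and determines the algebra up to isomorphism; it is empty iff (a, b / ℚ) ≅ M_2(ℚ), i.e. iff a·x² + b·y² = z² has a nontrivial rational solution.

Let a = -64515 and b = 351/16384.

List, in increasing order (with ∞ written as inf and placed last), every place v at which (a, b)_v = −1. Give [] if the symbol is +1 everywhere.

[11, 17]

(a, b) ≡ (-64515, 39) mod (ℚ^×)²; places V = {2, 3, 5, 11, 13, 17, 23, ∞}.
(a,b)_3: α=1, u≡2; β=3, v≡1 (mod 3); (2|3)=-1, (1|3)=+1; sign (−1)^1·-1^3·+1^1 = +1.
(a,b)_13: α=0, u≡4; β=1, v≡10 (mod 13); (4|13)=+1, (10|13)=+1; sign (−1)^0·+1^1·+1^0 = +1.
(a,b)_2: α=0, β=-14; u≡5, v≡7 (mod 8); ε(u)ε(v)=0·1, αω(v)=0·0, βω(u)=-14·1; sum ≡ 0  ⇒  +1.
(a,b)_∞: sgn(-64515)=−, sgn(39)=+, so +1.
(a,b)_17: α=1, u≡13; β=0, v≡10 (mod 17); (13|17)=+1, (10|17)=-1; sign (−1)^0·+1^0·-1^1 = -1.
(a,b)_11: α=1, u≡9; β=0, v≡2 (mod 11); (9|11)=+1, (2|11)=-1; sign (−1)^0·+1^0·-1^1 = -1.
(a,b)_5: α=1, u≡2; β=0, v≡4 (mod 5); (2|5)=-1, (4|5)=+1; sign (−1)^0·-1^0·+1^1 = +1.
(a,b)_23: α=1, u≡1; β=0, v≡18 (mod 23); (1|23)=+1, (18|23)=+1; sign (−1)^0·+1^0·+1^1 = +1.
|Ram(-64515, 39)| = 2, even; anisotropic at {11, 17}.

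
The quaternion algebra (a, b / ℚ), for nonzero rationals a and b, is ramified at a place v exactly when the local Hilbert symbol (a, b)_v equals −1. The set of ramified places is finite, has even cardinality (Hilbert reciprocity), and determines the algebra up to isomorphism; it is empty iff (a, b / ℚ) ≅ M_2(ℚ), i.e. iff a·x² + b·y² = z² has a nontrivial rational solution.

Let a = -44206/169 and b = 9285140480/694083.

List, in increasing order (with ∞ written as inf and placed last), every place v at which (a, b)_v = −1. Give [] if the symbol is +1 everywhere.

[2, 3, 7, 23]

Mod squares: a ≡ -46, b ≡ 26565. Check v ∈ {∞, 2, 3, 5, 7, 11, 13, 23, 31, 37}.
v=31: a=31^2·(≡10), b=31^0·(≡6) mod 31; (10|31)=+1, (6|31)=-1; (−1)^{2·0·15}·(+1)^0·(-1)^2 = +1.
v=37: a=37^0·(≡11), b=37^-2·(≡1) mod 37; (11|37)=+1, (1|37)=+1; (−1)^{0·-2·18}·(+1)^-2·(+1)^0 = +1.
v=∞: -46 < 0 and 26565 > 0  ⇒  (a,b)_∞ = +1.
v=11: a=11^0·(≡9), b=11^1·(≡7) mod 11; (9|11)=+1, (7|11)=-1; (−1)^{0·1·5}·(+1)^1·(-1)^0 = +1.
v=13: a=13^-2·(≡7), b=13^-2·(≡8) mod 13; (7|13)=-1, (8|13)=-1; (−1)^{-2·-2·6}·(-1)^-2·(-1)^-2 = +1.
v=3: a=3^0·(≡2), b=3^-1·(≡2) mod 3; (2|3)=-1, (2|3)=-1; (−1)^{0·-1·1}·(-1)^-1·(-1)^0 = -1.
v=23: a=23^1·(≡7), b=23^1·(≡20) mod 23; (7|23)=-1, (20|23)=-1; (−1)^{1·1·11}·(-1)^1·(-1)^1 = -1.
v=2: v_2(a)=1, v_2(b)=20; units ≡ 1, 5 (mod 8); ε·ε+αω+βω = 0·0+1·1+20·0 ≡ 1  ⇒  (a,b)_2 = -1.
v=7: a=7^0·(≡6), b=7^1·(≡4) mod 7; (6|7)=-1, (4|7)=+1; (−1)^{0·1·3}·(-1)^1·(+1)^0 = -1.
v=5: a=5^0·(≡1), b=5^1·(≡2) mod 5; (1|5)=+1, (2|5)=-1; (−1)^{0·1·2}·(+1)^1·(-1)^0 = +1.
(-46, 26565 / ℚ) ramifies at {2, 3, 7, 23}: a division algebra.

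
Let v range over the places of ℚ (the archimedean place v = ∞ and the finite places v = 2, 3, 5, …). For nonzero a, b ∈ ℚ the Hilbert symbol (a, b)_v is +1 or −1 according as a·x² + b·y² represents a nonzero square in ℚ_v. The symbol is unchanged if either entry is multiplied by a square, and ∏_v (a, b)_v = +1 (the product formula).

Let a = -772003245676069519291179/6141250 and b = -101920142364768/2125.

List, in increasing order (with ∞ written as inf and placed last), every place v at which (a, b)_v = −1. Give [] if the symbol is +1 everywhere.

Mod squares: a ≡ -374, b ≡ -15470. Check v ∈ {∞, 2, 3, 5, 7, 11, 13, 17, 19, 41}.
v=∞: -374 < 0 and -15470 < 0  ⇒  (a,b)_∞ = -1.
v=41: a=41^2·(≡5), b=41^2·(≡3) mod 41; (5|41)=+1, (3|41)=-1; (−1)^{2·2·20}·(+1)^2·(-1)^2 = +1.
v=3: a=3^10·(≡1), b=3^6·(≡1) mod 3; (1|3)=+1, (1|3)=+1; (−1)^{10·6·1}·(+1)^6·(+1)^10 = +1.
v=11: a=11^1·(≡6), b=11^0·(≡10) mod 11; (6|11)=-1, (10|11)=-1; (−1)^{1·0·5}·(-1)^0·(-1)^1 = -1.
v=7: a=7^4·(≡2), b=7^1·(≡1) mod 7; (2|7)=+1, (1|7)=+1; (−1)^{4·1·3}·(+1)^1·(+1)^4 = +1.
v=17: a=17^-3·(≡5), b=17^-1·(≡8) mod 17; (5|17)=-1, (8|17)=+1; (−1)^{-3·-1·8}·(-1)^-1·(+1)^-3 = -1.
v=5: a=5^-4·(≡1), b=5^-3·(≡1) mod 5; (1|5)=+1, (1|5)=+1; (−1)^{-4·-3·2}·(+1)^-3·(+1)^-4 = +1.
v=13: a=13^8·(≡12), b=13^5·(≡11) mod 13; (12|13)=+1, (11|13)=-1; (−1)^{8·5·6}·(+1)^5·(-1)^8 = +1.
v=19: a=19^2·(≡4), b=19^0·(≡2) mod 19; (4|19)=+1, (2|19)=-1; (−1)^{2·0·9}·(+1)^0·(-1)^2 = +1.
v=2: v_2(a)=-1, v_2(b)=5; units ≡ 5, 1 (mod 8); ε·ε+αω+βω = 0·0+-1·0+5·1 ≡ 1  ⇒  (a,b)_2 = -1.
Ram(-374, -15470) = {2, 11, 17, ∞}; no ℚ_2-point on the conic.

[2, 11, 17, inf]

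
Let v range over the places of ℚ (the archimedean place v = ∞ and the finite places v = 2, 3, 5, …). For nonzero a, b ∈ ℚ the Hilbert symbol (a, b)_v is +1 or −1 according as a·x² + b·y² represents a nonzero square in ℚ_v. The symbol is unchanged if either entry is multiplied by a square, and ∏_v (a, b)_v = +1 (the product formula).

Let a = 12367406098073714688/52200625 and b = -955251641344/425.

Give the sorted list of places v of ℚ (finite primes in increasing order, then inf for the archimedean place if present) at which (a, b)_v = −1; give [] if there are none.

[7, 17]

(a, b) ≡ (7, -323) mod (ℚ^×)²; places V = {2, 3, 5, 7, 11, 13, 17, 19, ∞}.
(a,b)_∞: sgn(7)=+, sgn(-323)=−, so +1.
(a,b)_17: α=-4, u≡6; β=-1, v≡8 (mod 17); (6|17)=-1, (8|17)=+1; sign (−1)^0·-1^-1·+1^-4 = -1.
(a,b)_5: α=-4, u≡3; β=-2, v≡3 (mod 5); (3|5)=-1, (3|5)=-1; sign (−1)^0·-1^-2·-1^-4 = +1.
(a,b)_13: α=4, u≡7; β=2, v≡7 (mod 13); (7|13)=-1, (7|13)=-1; sign (−1)^0·-1^2·-1^4 = +1.
(a,b)_2: α=16, β=10; u≡7, v≡5 (mod 8); ε(u)ε(v)=1·0, αω(v)=16·1, βω(u)=10·0; sum ≡ 0  ⇒  +1.
(a,b)_19: α=2, u≡11; β=1, v≡10 (mod 19); (11|19)=+1, (10|19)=-1; sign (−1)^0·+1^1·-1^2 = +1.
(a,b)_7: α=5, u≡4; β=4, v≡3 (mod 7); (4|7)=+1, (3|7)=-1; sign (−1)^0·+1^4·-1^5 = -1.
(a,b)_11: α=2, u≡10; β=2, v≡2 (mod 11); (10|11)=-1, (2|11)=-1; sign (−1)^0·-1^2·-1^2 = +1.
(a,b)_3: α=2, u≡1; β=0, v≡1 (mod 3); (1|3)=+1, (1|3)=+1; sign (−1)^0·+1^0·+1^2 = +1.
Ram(7, -323) = {7, 17}; no ℚ_7-point on the conic.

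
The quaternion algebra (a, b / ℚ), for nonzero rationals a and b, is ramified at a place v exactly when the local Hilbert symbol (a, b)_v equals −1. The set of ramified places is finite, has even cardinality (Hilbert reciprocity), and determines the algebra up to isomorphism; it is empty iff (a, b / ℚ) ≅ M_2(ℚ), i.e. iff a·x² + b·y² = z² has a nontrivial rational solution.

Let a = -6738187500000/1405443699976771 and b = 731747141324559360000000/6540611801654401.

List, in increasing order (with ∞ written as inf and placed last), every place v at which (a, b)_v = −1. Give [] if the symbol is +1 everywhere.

Mod squares: a ≡ -10010, b ≡ 165. Check v ∈ {∞, 2, 3, 5, 7, 11, 13, 17, 19, 23}.
v=5: a=5^9·(≡3), b=5^7·(≡3) mod 5; (3|5)=-1, (3|5)=-1; (−1)^{9·7·2}·(-1)^7·(-1)^9 = +1.
v=23: a=23^-6·(≡1), b=23^-8·(≡16) mod 23; (1|23)=+1, (16|23)=+1; (−1)^{-6·-8·11}·(+1)^-8·(+1)^-6 = +1.
v=3: a=3^4·(≡1), b=3^7·(≡1) mod 3; (1|3)=+1, (1|3)=+1; (−1)^{4·7·1}·(+1)^7·(+1)^4 = +1.
v=7: a=7^-1·(≡5), b=7^4·(≡2) mod 7; (5|7)=-1, (2|7)=+1; (−1)^{-1·4·3}·(-1)^4·(+1)^-1 = +1.
v=2: v_2(a)=5, v_2(b)=16; units ≡ 3, 5 (mod 8); ε·ε+αω+βω = 1·0+5·1+16·1 ≡ 1  ⇒  (a,b)_2 = -1.
v=∞: -10010 < 0 and 165 > 0  ⇒  (a,b)_∞ = +1.
v=11: a=11^3·(≡9), b=11^5·(≡5) mod 11; (9|11)=+1, (5|11)=+1; (−1)^{3·5·5}·(+1)^5·(+1)^3 = -1.
v=13: a=13^-1·(≡9), b=13^2·(≡4) mod 13; (9|13)=+1, (4|13)=+1; (−1)^{-1·2·6}·(+1)^2·(+1)^-1 = +1.
v=19: a=19^-2·(≡13), b=19^0·(≡13) mod 19; (13|19)=-1, (13|19)=-1; (−1)^{-2·0·9}·(-1)^0·(-1)^-2 = +1.
v=17: a=17^-2·(≡6), b=17^-4·(≡14) mod 17; (6|17)=-1, (14|17)=-1; (−1)^{-2·-4·8}·(-1)^-4·(-1)^-2 = +1.
|Ram(-10010, 165)| = 2, even; anisotropic at {2, 11}.

[2, 11]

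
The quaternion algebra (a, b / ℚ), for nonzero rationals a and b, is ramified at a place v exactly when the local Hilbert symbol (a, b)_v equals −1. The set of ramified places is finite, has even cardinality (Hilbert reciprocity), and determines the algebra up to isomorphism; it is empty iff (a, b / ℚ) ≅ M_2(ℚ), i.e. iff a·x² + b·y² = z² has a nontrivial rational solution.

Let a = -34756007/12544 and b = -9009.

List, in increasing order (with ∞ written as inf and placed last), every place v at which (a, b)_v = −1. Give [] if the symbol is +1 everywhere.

[13, inf]

Mod squares: a ≡ -143, b ≡ -1001. Check v ∈ {∞, 2, 3, 7, 11, 13, 17, 29}.
v=29: a=29^2·(≡18), b=29^0·(≡10) mod 29; (18|29)=-1, (10|29)=-1; (−1)^{2·0·14}·(-1)^0·(-1)^2 = +1.
v=17: a=17^2·(≡11), b=17^0·(≡1) mod 17; (11|17)=-1, (1|17)=+1; (−1)^{2·0·8}·(-1)^0·(+1)^2 = +1.
v=2: v_2(a)=-8, v_2(b)=0; units ≡ 1, 7 (mod 8); ε·ε+αω+βω = 0·1+-8·0+0·0 ≡ 0  ⇒  (a,b)_2 = +1.
v=13: a=13^1·(≡11), b=13^1·(≡9) mod 13; (11|13)=-1, (9|13)=+1; (−1)^{1·1·6}·(-1)^1·(+1)^1 = -1.
v=∞: -143 < 0 and -1001 < 0  ⇒  (a,b)_∞ = -1.
v=7: a=7^-2·(≡2), b=7^1·(≡1) mod 7; (2|7)=+1, (1|7)=+1; (−1)^{-2·1·3}·(+1)^1·(+1)^-2 = +1.
v=11: a=11^1·(≡9), b=11^1·(≡6) mod 11; (9|11)=+1, (6|11)=-1; (−1)^{1·1·5}·(+1)^1·(-1)^1 = +1.
v=3: a=3^0·(≡1), b=3^2·(≡1) mod 3; (1|3)=+1, (1|3)=+1; (−1)^{0·2·1}·(+1)^2·(+1)^0 = +1.
Ram(-143, -1001) = {13, ∞}; no ℚ_13-point on the conic.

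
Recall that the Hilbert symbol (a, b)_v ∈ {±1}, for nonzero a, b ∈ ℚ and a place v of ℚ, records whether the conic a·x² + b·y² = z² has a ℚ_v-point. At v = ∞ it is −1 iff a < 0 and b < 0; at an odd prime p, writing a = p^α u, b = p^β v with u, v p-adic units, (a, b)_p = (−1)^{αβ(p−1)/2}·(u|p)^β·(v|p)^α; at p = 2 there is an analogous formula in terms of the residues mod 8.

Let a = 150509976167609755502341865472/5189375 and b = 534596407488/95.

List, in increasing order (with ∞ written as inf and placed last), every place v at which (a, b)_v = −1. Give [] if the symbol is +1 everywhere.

Mod squares: a ≡ 299, b ≡ 285. Check v ∈ {∞, 2, 3, 5, 11, 13, 19, 23, 41}.
v=23: a=23^-1·(≡13), b=23^0·(≡13) mod 23; (13|23)=+1, (13|23)=+1; (−1)^{-1·0·11}·(+1)^0·(+1)^-1 = +1.
v=19: a=19^-2·(≡3), b=19^-1·(≡14) mod 19; (3|19)=-1, (14|19)=-1; (−1)^{-2·-1·9}·(-1)^-1·(-1)^-2 = -1.
v=∞: 299 > 0 and 285 > 0  ⇒  (a,b)_∞ = +1.
v=2: v_2(a)=14, v_2(b)=6; units ≡ 3, 5 (mod 8); ε·ε+αω+βω = 1·0+14·1+6·1 ≡ 0  ⇒  (a,b)_2 = +1.
v=11: a=11^2·(≡8), b=11^2·(≡7) mod 11; (8|11)=-1, (7|11)=-1; (−1)^{2·2·5}·(-1)^2·(-1)^2 = +1.
v=13: a=13^5·(≡12), b=13^2·(≡3) mod 13; (12|13)=+1, (3|13)=+1; (−1)^{5·2·6}·(+1)^2·(+1)^5 = +1.
v=5: a=5^-4·(≡4), b=5^-1·(≡2) mod 5; (4|5)=+1, (2|5)=-1; (−1)^{-4·-1·2}·(+1)^-1·(-1)^-4 = +1.
v=41: a=41^6·(≡30), b=41^2·(≡31) mod 41; (30|41)=-1, (31|41)=+1; (−1)^{6·2·20}·(-1)^2·(+1)^6 = +1.
v=3: a=3^16·(≡2), b=3^5·(≡2) mod 3; (2|3)=-1, (2|3)=-1; (−1)^{16·5·1}·(-1)^5·(-1)^16 = -1.
(299, 285 / ℚ) ramifies at {3, 19}: a division algebra.

[3, 19]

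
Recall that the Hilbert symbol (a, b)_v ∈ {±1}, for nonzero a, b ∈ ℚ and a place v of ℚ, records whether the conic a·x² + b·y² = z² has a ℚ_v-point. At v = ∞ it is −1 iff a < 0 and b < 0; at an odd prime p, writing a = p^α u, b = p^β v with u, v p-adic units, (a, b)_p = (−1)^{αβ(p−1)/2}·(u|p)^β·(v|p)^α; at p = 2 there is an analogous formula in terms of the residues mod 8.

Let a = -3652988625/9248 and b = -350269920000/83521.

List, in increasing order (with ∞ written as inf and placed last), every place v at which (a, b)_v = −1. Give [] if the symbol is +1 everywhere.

[2, 3, 5, 11, 13, inf]

Mod squares: a ≡ -4290, b ≡ -3003. Check v ∈ {∞, 2, 3, 5, 7, 11, 13, 17, 29}.
v=3: a=3^5·(≡1), b=3^7·(≡1) mod 3; (1|3)=+1, (1|3)=+1; (−1)^{5·7·1}·(+1)^7·(+1)^5 = -1.
v=∞: -4290 < 0 and -3003 < 0  ⇒  (a,b)_∞ = -1.
v=17: a=17^-2·(≡7), b=17^-4·(≡14) mod 17; (7|17)=-1, (14|17)=-1; (−1)^{-2·-4·8}·(-1)^-4·(-1)^-2 = +1.
v=2: v_2(a)=-5, v_2(b)=8; units ≡ 7, 5 (mod 8); ε·ε+αω+βω = 1·0+-5·1+8·0 ≡ 1  ⇒  (a,b)_2 = -1.
v=5: a=5^3·(≡2), b=5^4·(≡3) mod 5; (2|5)=-1, (3|5)=-1; (−1)^{3·4·2}·(-1)^4·(-1)^3 = -1.
v=11: a=11^1·(≡6), b=11^1·(≡7) mod 11; (6|11)=-1, (7|11)=-1; (−1)^{1·1·5}·(-1)^1·(-1)^1 = -1.
v=13: a=13^1·(≡7), b=13^1·(≡3) mod 13; (7|13)=-1, (3|13)=+1; (−1)^{1·1·6}·(-1)^1·(+1)^1 = -1.
v=7: a=7^0·(≡1), b=7^1·(≡3) mod 7; (1|7)=+1, (3|7)=-1; (−1)^{0·1·3}·(+1)^1·(-1)^0 = +1.
v=29: a=29^2·(≡21), b=29^0·(≡16) mod 29; (21|29)=-1, (16|29)=+1; (−1)^{2·0·14}·(-1)^0·(+1)^2 = +1.
Ram(-4290, -3003) = {2, 3, 5, 11, 13, ∞}; no ℚ_2-point on the conic.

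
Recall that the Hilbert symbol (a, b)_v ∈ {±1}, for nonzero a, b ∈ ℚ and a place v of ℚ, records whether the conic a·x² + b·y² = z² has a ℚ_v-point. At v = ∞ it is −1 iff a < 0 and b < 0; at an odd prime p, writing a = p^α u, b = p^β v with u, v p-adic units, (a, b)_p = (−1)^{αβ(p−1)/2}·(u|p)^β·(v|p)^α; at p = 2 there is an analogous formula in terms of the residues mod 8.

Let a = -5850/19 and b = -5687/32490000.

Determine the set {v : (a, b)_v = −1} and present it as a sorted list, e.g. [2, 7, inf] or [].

(a, b) ≡ (-494, -47) mod (ℚ^×)²; places V = {2, 3, 5, 11, 13, 19, 47, ∞}.
(a,b)_19: α=-1, u≡2; β=-2, v≡2 (mod 19); (2|19)=-1, (2|19)=-1; sign (−1)^0·-1^-2·-1^-1 = -1.
(a,b)_11: α=0, u≡3; β=2, v≡2 (mod 11); (3|11)=+1, (2|11)=-1; sign (−1)^0·+1^2·-1^0 = +1.
(a,b)_2: α=1, β=-4; u≡1, v≡1 (mod 8); ε(u)ε(v)=0·0, αω(v)=1·0, βω(u)=-4·0; sum ≡ 0  ⇒  +1.
(a,b)_3: α=2, u≡1; β=-2, v≡1 (mod 3); (1|3)=+1, (1|3)=+1; sign (−1)^0·+1^-2·+1^2 = +1.
(a,b)_5: α=2, u≡4; β=-4, v≡2 (mod 5); (4|5)=+1, (2|5)=-1; sign (−1)^0·+1^-4·-1^2 = +1.
(a,b)_∞: sgn(-494)=−, sgn(-47)=−, so -1.
(a,b)_47: α=0, u≡31; β=1, v≡41 (mod 47); (31|47)=-1, (41|47)=-1; sign (−1)^0·-1^1·-1^0 = -1.
(a,b)_13: α=1, u≡3; β=0, v≡2 (mod 13); (3|13)=+1, (2|13)=-1; sign (−1)^0·+1^0·-1^1 = -1.
Ram(-494, -47) = {13, 19, 47, ∞}; no ℚ_13-point on the conic.

[13, 19, 47, inf]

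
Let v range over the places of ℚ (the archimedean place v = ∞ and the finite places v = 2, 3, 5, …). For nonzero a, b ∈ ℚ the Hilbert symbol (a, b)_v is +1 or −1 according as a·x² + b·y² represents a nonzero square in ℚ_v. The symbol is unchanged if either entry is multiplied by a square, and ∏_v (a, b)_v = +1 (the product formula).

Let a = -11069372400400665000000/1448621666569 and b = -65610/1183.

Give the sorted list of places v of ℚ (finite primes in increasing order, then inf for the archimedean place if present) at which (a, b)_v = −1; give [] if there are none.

Mod squares: a ≡ -65, b ≡ -70. Check v ∈ {∞, 2, 3, 5, 7, 11, 13, 17, 29}.
v=3: a=3^20·(≡1), b=3^8·(≡2) mod 3; (1|3)=+1, (2|3)=-1; (−1)^{20·8·1}·(+1)^8·(-1)^20 = +1.
v=11: a=11^-4·(≡5), b=11^0·(≡10) mod 11; (5|11)=+1, (10|11)=-1; (−1)^{-4·0·5}·(+1)^0·(-1)^-4 = +1.
v=13: a=13^3·(≡5), b=13^-2·(≡2) mod 13; (5|13)=-1, (2|13)=-1; (−1)^{3·-2·6}·(-1)^-2·(-1)^3 = -1.
v=5: a=5^7·(≡2), b=5^1·(≡1) mod 5; (2|5)=-1, (1|5)=+1; (−1)^{7·1·2}·(-1)^1·(+1)^7 = -1.
v=29: a=29^-2·(≡4), b=29^0·(≡2) mod 29; (4|29)=+1, (2|29)=-1; (−1)^{-2·0·14}·(+1)^0·(-1)^-2 = +1.
v=17: a=17^2·(≡11), b=17^0·(≡1) mod 17; (11|17)=-1, (1|17)=+1; (−1)^{2·0·8}·(-1)^0·(+1)^2 = +1.
v=∞: -65 < 0 and -70 < 0  ⇒  (a,b)_∞ = -1.
v=2: v_2(a)=6, v_2(b)=1; units ≡ 7, 5 (mod 8); ε·ε+αω+βω = 1·0+6·1+1·0 ≡ 0  ⇒  (a,b)_2 = +1.
v=7: a=7^-6·(≡5), b=7^-1·(≡1) mod 7; (5|7)=-1, (1|7)=+1; (−1)^{-6·-1·3}·(-1)^-1·(+1)^-6 = -1.
|Ram(-65, -70)| = 4, even; anisotropic at {5, 7, 13, ∞}.

[5, 7, 13, inf]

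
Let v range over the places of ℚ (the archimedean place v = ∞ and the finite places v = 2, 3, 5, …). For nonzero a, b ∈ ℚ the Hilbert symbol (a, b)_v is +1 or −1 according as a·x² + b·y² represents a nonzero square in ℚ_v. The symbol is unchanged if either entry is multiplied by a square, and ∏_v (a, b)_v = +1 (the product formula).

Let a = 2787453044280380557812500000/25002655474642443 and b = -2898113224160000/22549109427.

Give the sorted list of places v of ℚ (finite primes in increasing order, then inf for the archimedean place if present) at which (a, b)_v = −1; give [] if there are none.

(a, b) ≡ (2310, -33) mod (ℚ^×)²; places V = {2, 3, 5, 7, 11, 13, 17, 19, 31, ∞}.
(a,b)_13: α=-6, u≡1; β=-4, v≡6 (mod 13); (1|13)=+1, (6|13)=-1; sign (−1)^0·+1^-4·-1^-6 = +1.
(a,b)_7: α=3, u≡2; β=2, v≡2 (mod 7); (2|7)=+1, (2|7)=+1; sign (−1)^0·+1^2·+1^3 = +1.
(a,b)_2: α=5, β=8; u≡3, v≡7 (mod 8); ε(u)ε(v)=1·1, αω(v)=5·0, βω(u)=8·1; sum ≡ 1  ⇒  -1.
(a,b)_5: α=11, u≡3; β=4, v≡2 (mod 5); (3|5)=-1, (2|5)=-1; sign (−1)^0·-1^4·-1^11 = -1.
(a,b)_11: α=7, u≡1; β=3, v≡7 (mod 11); (1|11)=+1, (7|11)=-1; sign (−1)^1·+1^3·-1^7 = +1.
(a,b)_31: α=4, u≡1; β=2, v≡17 (mod 31); (1|31)=+1, (17|31)=-1; sign (−1)^0·+1^2·-1^4 = +1.
(a,b)_3: α=-15, u≡2; β=-7, v≡1 (mod 3); (2|3)=-1, (1|3)=+1; sign (−1)^1·-1^-7·+1^-15 = +1.
(a,b)_19: α=-2, u≡11; β=-2, v≡6 (mod 19); (11|19)=+1, (6|19)=+1; sign (−1)^0·+1^-2·+1^-2 = +1.
(a,b)_17: α=2, u≡1; β=2, v≡15 (mod 17); (1|17)=+1, (15|17)=+1; sign (−1)^0·+1^2·+1^2 = +1.
(a,b)_∞: sgn(2310)=+, sgn(-33)=−, so +1.
|Ram(2310, -33)| = 2, even; anisotropic at {2, 5}.

[2, 5]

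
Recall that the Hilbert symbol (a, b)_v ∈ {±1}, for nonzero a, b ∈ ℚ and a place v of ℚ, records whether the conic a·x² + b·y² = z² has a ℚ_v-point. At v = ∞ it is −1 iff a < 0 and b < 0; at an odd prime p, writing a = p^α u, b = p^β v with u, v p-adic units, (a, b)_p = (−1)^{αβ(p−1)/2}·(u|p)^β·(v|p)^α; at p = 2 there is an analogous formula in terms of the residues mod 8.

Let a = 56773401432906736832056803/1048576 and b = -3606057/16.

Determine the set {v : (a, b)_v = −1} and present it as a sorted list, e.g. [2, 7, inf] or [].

(a, b) ≡ (1536384707, -8177) mod (ℚ^×)²; places V = {2, 3, 7, 11, 13, 17, 19, 29, 31, 37, ∞}.
(a,b)_29: α=1, u≡27; β=0, v≡4 (mod 29); (27|29)=-1, (4|29)=+1; sign (−1)^0·-1^0·+1^1 = +1.
(a,b)_2: α=-20, β=-4; u≡3, v≡7 (mod 8); ε(u)ε(v)=1·1, αω(v)=-20·0, βω(u)=-4·1; sum ≡ 1  ⇒  -1.
(a,b)_31: α=1, u≡26; β=0, v≡5 (mod 31); (26|31)=-1, (5|31)=+1; sign (−1)^0·-1^0·+1^1 = +1.
(a,b)_17: α=3, u≡9; β=1, v≡12 (mod 17); (9|17)=+1, (12|17)=-1; sign (−1)^0·+1^1·-1^3 = -1.
(a,b)_7: α=6, u≡4; β=2, v≡6 (mod 7); (4|7)=+1, (6|7)=-1; sign (−1)^0·+1^2·-1^6 = +1.
(a,b)_37: α=3, u≡6; β=1, v≡16 (mod 37); (6|37)=-1, (16|37)=+1; sign (−1)^0·-1^1·+1^3 = -1.
(a,b)_3: α=8, u≡2; β=2, v≡1 (mod 3); (2|3)=-1, (1|3)=+1; sign (−1)^0·-1^2·+1^8 = +1.
(a,b)_13: α=1, u≡1; β=1, v≡6 (mod 13); (1|13)=+1, (6|13)=-1; sign (−1)^0·+1^1·-1^1 = -1.
(a,b)_∞: sgn(1536384707)=+, sgn(-8177)=−, so +1.
(a,b)_11: α=3, u≡9; β=0, v≡8 (mod 11); (9|11)=+1, (8|11)=-1; sign (−1)^0·+1^0·-1^3 = -1.
(a,b)_19: α=1, u≡5; β=0, v≡3 (mod 19); (5|19)=+1, (3|19)=-1; sign (−1)^0·+1^0·-1^1 = -1.
Ram(1536384707, -8177) = {2, 11, 13, 17, 19, 37}; no ℚ_2-point on the conic.

[2, 11, 13, 17, 19, 37]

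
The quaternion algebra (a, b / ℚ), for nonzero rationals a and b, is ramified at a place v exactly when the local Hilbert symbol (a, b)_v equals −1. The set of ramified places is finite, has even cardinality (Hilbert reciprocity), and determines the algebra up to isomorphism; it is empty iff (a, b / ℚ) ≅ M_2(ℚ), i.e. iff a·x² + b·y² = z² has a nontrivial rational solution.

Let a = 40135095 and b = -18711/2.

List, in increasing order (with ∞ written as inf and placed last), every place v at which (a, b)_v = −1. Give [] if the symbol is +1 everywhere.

Mod squares: a ≡ 455, b ≡ -462. Check v ∈ {∞, 2, 3, 5, 7, 11, 13}.
v=∞: 455 > 0 and -462 < 0  ⇒  (a,b)_∞ = +1.
v=11: a=11^2·(≡1), b=11^1·(≡2) mod 11; (1|11)=+1, (2|11)=-1; (−1)^{2·1·5}·(+1)^1·(-1)^2 = +1.
v=3: a=3^6·(≡2), b=3^5·(≡2) mod 3; (2|3)=-1, (2|3)=-1; (−1)^{6·5·1}·(-1)^5·(-1)^6 = -1.
v=5: a=5^1·(≡4), b=5^0·(≡2) mod 5; (4|5)=+1, (2|5)=-1; (−1)^{1·0·2}·(+1)^0·(-1)^1 = -1.
v=13: a=13^1·(≡10), b=13^0·(≡11) mod 13; (10|13)=+1, (11|13)=-1; (−1)^{1·0·6}·(+1)^0·(-1)^1 = -1.
v=7: a=7^1·(≡4), b=7^1·(≡4) mod 7; (4|7)=+1, (4|7)=+1; (−1)^{1·1·3}·(+1)^1·(+1)^1 = -1.
v=2: v_2(a)=0, v_2(b)=-1; units ≡ 7, 1 (mod 8); ε·ε+αω+βω = 1·0+0·0+-1·0 ≡ 0  ⇒  (a,b)_2 = +1.
|Ram(455, -462)| = 4, even; anisotropic at {3, 5, 7, 13}.

[3, 5, 7, 13]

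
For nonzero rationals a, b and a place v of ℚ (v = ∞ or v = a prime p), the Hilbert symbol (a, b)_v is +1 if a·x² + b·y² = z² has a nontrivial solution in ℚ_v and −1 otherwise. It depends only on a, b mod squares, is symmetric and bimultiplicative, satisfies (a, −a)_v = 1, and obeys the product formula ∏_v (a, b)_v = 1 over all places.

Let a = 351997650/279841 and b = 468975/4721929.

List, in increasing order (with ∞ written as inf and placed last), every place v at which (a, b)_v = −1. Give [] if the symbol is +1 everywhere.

(a, b) ≡ (2146, 111) mod (ℚ^×)²; places V = {2, 3, 5, 13, 23, 29, 37, 41, 53, ∞}.
(a,b)_3: α=8, u≡1; β=1, v≡1 (mod 3); (1|3)=+1, (1|3)=+1; sign (−1)^0·+1^1·+1^8 = +1.
(a,b)_23: α=-4, u≡15; β=0, v≡20 (mod 23); (15|23)=-1, (20|23)=-1; sign (−1)^0·-1^0·-1^-4 = +1.
(a,b)_29: α=1, u≡24; β=0, v≡4 (mod 29); (24|29)=+1, (4|29)=+1; sign (−1)^0·+1^0·+1^1 = +1.
(a,b)_41: α=0, u≡27; β=-2, v≡34 (mod 41); (27|41)=-1, (34|41)=-1; sign (−1)^0·-1^-2·-1^0 = +1.
(a,b)_13: α=0, u≡10; β=2, v≡8 (mod 13); (10|13)=+1, (8|13)=-1; sign (−1)^0·+1^2·-1^0 = +1.
(a,b)_∞: sgn(2146)=+, sgn(111)=+, so +1.
(a,b)_2: α=1, β=0; u≡1, v≡7 (mod 8); ε(u)ε(v)=0·1, αω(v)=1·0, βω(u)=0·0; sum ≡ 0  ⇒  +1.
(a,b)_37: α=1, u≡1; β=1, v≡25 (mod 37); (1|37)=+1, (25|37)=+1; sign (−1)^0·+1^1·+1^1 = +1.
(a,b)_5: α=2, u≡1; β=2, v≡1 (mod 5); (1|5)=+1, (1|5)=+1; sign (−1)^0·+1^2·+1^2 = +1.
(a,b)_53: α=0, u≡5; β=-2, v≡5 (mod 53); (5|53)=-1, (5|53)=-1; sign (−1)^0·-1^-2·-1^0 = +1.
Ram(a, b) = ∅: the form 2146·x² + 111·y² − z² is isotropic over every ℚ_v, so by Hasse–Minkowski it is isotropic over ℚ.

[]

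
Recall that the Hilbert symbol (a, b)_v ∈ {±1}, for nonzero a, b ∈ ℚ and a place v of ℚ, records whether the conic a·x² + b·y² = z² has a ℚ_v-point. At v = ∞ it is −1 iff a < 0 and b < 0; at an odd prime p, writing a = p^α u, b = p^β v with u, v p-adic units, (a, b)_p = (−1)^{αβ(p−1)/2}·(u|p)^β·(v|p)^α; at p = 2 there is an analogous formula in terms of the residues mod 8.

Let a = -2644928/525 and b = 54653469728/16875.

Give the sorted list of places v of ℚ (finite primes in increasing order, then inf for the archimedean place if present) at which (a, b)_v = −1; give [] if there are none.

(a, b) ≡ (-3003, 6) mod (ℚ^×)²; places V = {2, 3, 5, 7, 11, 13, 17, ∞}.
(a,b)_13: α=1, u≡4; β=2, v≡8 (mod 13); (4|13)=+1, (8|13)=-1; sign (−1)^0·+1^2·-1^1 = -1.
(a,b)_3: α=-1, u≡1; β=-3, v≡2 (mod 3); (1|3)=+1, (2|3)=-1; sign (−1)^1·+1^-3·-1^-1 = +1.
(a,b)_5: α=-2, u≡2; β=-4, v≡4 (mod 5); (2|5)=-1, (4|5)=+1; sign (−1)^0·-1^-4·+1^-2 = +1.
(a,b)_7: α=-1, u≡3; β=0, v≡5 (mod 7); (3|7)=-1, (5|7)=-1; sign (−1)^0·-1^0·-1^-1 = -1.
(a,b)_11: α=1, u≡7; β=2, v≡8 (mod 11); (7|11)=-1, (8|11)=-1; sign (−1)^0·-1^2·-1^1 = -1.
(a,b)_2: α=6, β=5; u≡5, v≡3 (mod 8); ε(u)ε(v)=0·1, αω(v)=6·1, βω(u)=5·1; sum ≡ 1  ⇒  -1.
(a,b)_17: α=2, u≡3; β=4, v≡5 (mod 17); (3|17)=-1, (5|17)=-1; sign (−1)^0·-1^4·-1^2 = +1.
(a,b)_∞: sgn(-3003)=−, sgn(6)=+, so +1.
|Ram(-3003, 6)| = 4, even; anisotropic at {2, 7, 11, 13}.

[2, 7, 11, 13]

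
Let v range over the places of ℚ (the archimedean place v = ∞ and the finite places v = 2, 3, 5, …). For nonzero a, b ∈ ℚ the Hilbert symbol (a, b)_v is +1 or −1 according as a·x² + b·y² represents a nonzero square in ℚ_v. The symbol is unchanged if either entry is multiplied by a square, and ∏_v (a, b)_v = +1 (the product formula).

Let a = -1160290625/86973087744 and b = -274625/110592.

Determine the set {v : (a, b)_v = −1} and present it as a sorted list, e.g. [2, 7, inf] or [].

[5, inf]

Mod squares: a ≡ -65, b ≡ -195. Check v ∈ {∞, 2, 3, 5, 13}.
v=3: a=3^-4·(≡1), b=3^-3·(≡1) mod 3; (1|3)=+1, (1|3)=+1; (−1)^{-4·-3·1}·(+1)^-3·(+1)^-4 = +1.
v=5: a=5^5·(≡3), b=5^3·(≡4) mod 5; (3|5)=-1, (4|5)=+1; (−1)^{5·3·2}·(-1)^3·(+1)^5 = -1.
v=∞: -65 < 0 and -195 < 0  ⇒  (a,b)_∞ = -1.
v=2: v_2(a)=-30, v_2(b)=-12; units ≡ 7, 5 (mod 8); ε·ε+αω+βω = 1·0+-30·1+-12·0 ≡ 0  ⇒  (a,b)_2 = +1.
v=13: a=13^5·(≡6), b=13^3·(≡5) mod 13; (6|13)=-1, (5|13)=-1; (−1)^{5·3·6}·(-1)^3·(-1)^5 = +1.
Ram(-65, -195) = {5, ∞}; no ℚ_5-point on the conic.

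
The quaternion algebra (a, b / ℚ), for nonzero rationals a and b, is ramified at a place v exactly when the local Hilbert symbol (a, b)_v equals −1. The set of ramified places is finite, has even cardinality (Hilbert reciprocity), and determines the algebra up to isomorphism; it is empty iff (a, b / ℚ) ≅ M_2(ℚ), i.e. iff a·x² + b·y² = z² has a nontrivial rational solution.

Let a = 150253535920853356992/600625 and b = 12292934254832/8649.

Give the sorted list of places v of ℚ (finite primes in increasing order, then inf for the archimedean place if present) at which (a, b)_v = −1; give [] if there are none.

(a, b) ≡ (64841623, 1581503) mod (ℚ^×)²; places V = {2, 3, 5, 7, 11, 13, 17, 19, 23, 31, 41, 47, ∞}.
(a,b)_5: α=-4, u≡2; β=0, v≡3 (mod 5); (2|5)=-1, (3|5)=-1; sign (−1)^0·-1^0·-1^-4 = +1.
(a,b)_41: α=3, u≡18; β=2, v≡4 (mod 41); (18|41)=+1, (4|41)=+1; sign (−1)^0·+1^2·+1^3 = +1.
(a,b)_19: α=1, u≡15; β=1, v≡16 (mod 19); (15|19)=-1, (16|19)=+1; sign (−1)^1·-1^1·+1^1 = +1.
(a,b)_11: α=1, u≡10; β=1, v≡3 (mod 11); (10|11)=-1, (3|11)=+1; sign (−1)^1·-1^1·+1^1 = +1.
(a,b)_7: α=3, u≡3; β=1, v≡4 (mod 7); (3|7)=-1, (4|7)=+1; sign (−1)^1·-1^1·+1^3 = +1.
(a,b)_3: α=2, u≡1; β=-2, v≡2 (mod 3); (1|3)=+1, (2|3)=-1; sign (−1)^0·+1^-2·-1^2 = +1.
(a,b)_47: α=1, u≡28; β=1, v≡30 (mod 47); (28|47)=+1, (30|47)=-1; sign (−1)^1·+1^1·-1^1 = +1.
(a,b)_23: α=1, u≡22; β=1, v≡5 (mod 23); (22|23)=-1, (5|23)=-1; sign (−1)^1·-1^1·-1^1 = -1.
(a,b)_2: α=6, β=4; u≡7, v≡7 (mod 8); ε(u)ε(v)=1·1, αω(v)=6·0, βω(u)=4·0; sum ≡ 1  ⇒  -1.
(a,b)_∞: sgn(64841623)=+, sgn(1581503)=+, so +1.
(a,b)_17: α=2, u≡9; β=2, v≡12 (mod 17); (9|17)=+1, (12|17)=-1; sign (−1)^0·+1^2·-1^2 = +1.
(a,b)_31: α=-2, u≡4; β=-2, v≡10 (mod 31); (4|31)=+1, (10|31)=+1; sign (−1)^0·+1^-2·+1^-2 = +1.
(a,b)_13: α=2, u≡2; β=0, v≡9 (mod 13); (2|13)=-1, (9|13)=+1; sign (−1)^0·-1^0·+1^2 = +1.
|Ram(64841623, 1581503)| = 2, even; anisotropic at {2, 23}.

[2, 23]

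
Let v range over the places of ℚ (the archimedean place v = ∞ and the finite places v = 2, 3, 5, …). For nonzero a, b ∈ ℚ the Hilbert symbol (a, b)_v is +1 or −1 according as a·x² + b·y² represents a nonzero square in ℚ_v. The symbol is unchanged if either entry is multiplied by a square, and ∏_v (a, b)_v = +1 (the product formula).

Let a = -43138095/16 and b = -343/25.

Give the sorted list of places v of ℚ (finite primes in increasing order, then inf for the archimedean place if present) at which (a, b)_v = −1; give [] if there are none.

(a, b) ≡ (-255255, -7) mod (ℚ^×)²; places V = {2, 3, 5, 7, 11, 13, 17, ∞}.
(a,b)_3: α=1, u≡1; β=0, v≡2 (mod 3); (1|3)=+1, (2|3)=-1; sign (−1)^0·+1^0·-1^1 = -1.
(a,b)_17: α=1, u≡13; β=0, v≡6 (mod 17); (13|17)=+1, (6|17)=-1; sign (−1)^0·+1^0·-1^1 = -1.
(a,b)_2: α=-4, β=0; u≡1, v≡1 (mod 8); ε(u)ε(v)=0·0, αω(v)=-4·0, βω(u)=0·0; sum ≡ 0  ⇒  +1.
(a,b)_7: α=1, u≡6; β=3, v≡5 (mod 7); (6|7)=-1, (5|7)=-1; sign (−1)^1·-1^3·-1^1 = -1.
(a,b)_∞: sgn(-255255)=−, sgn(-7)=−, so -1.
(a,b)_13: α=3, u≡7; β=0, v≡5 (mod 13); (7|13)=-1, (5|13)=-1; sign (−1)^0·-1^0·-1^3 = -1.
(a,b)_5: α=1, u≡1; β=-2, v≡2 (mod 5); (1|5)=+1, (2|5)=-1; sign (−1)^0·+1^-2·-1^1 = -1.
(a,b)_11: α=1, u≡4; β=0, v≡3 (mod 11); (4|11)=+1, (3|11)=+1; sign (−1)^0·+1^0·+1^1 = +1.
Ram(-255255, -7) = {3, 5, 7, 13, 17, ∞}; no ℚ_3-point on the conic.

[3, 5, 7, 13, 17, inf]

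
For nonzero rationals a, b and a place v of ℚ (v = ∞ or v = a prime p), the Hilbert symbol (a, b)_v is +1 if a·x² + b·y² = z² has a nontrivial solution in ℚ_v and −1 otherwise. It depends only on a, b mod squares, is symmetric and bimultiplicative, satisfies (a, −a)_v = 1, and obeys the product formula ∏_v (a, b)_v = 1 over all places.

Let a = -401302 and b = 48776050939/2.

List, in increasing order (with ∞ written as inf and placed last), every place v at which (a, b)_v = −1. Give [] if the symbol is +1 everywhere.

Mod squares: a ≡ -401302, b ≡ 16453382. Check v ∈ {∞, 2, 7, 11, 17, 29, 37, 41}.
v=37: a=37^1·(≡32), b=37^1·(≡8) mod 37; (32|37)=-1, (8|37)=-1; (−1)^{1·1·18}·(-1)^1·(-1)^1 = +1.
v=29: a=29^1·(≡24), b=29^1·(≡21) mod 29; (24|29)=+1, (21|29)=-1; (−1)^{1·1·14}·(+1)^1·(-1)^1 = -1.
v=∞: -401302 < 0 and 16453382 > 0  ⇒  (a,b)_∞ = +1.
v=2: v_2(a)=1, v_2(b)=-1; units ≡ 5, 3 (mod 8); ε·ε+αω+βω = 0·1+1·1+-1·1 ≡ 0  ⇒  (a,b)_2 = +1.
v=11: a=11^1·(≡5), b=11^3·(≡5) mod 11; (5|11)=+1, (5|11)=+1; (−1)^{1·3·5}·(+1)^3·(+1)^1 = -1.
v=17: a=17^1·(≡7), b=17^1·(≡15) mod 17; (7|17)=-1, (15|17)=+1; (−1)^{1·1·8}·(-1)^1·(+1)^1 = -1.
v=41: a=41^0·(≡6), b=41^1·(≡24) mod 41; (6|41)=-1, (24|41)=-1; (−1)^{0·1·20}·(-1)^1·(-1)^0 = -1.
v=7: a=7^0·(≡1), b=7^2·(≡4) mod 7; (1|7)=+1, (4|7)=+1; (−1)^{0·2·3}·(+1)^2·(+1)^0 = +1.
(-401302, 16453382 / ℚ) ramifies at {11, 17, 29, 41}: a division algebra.

[11, 17, 29, 41]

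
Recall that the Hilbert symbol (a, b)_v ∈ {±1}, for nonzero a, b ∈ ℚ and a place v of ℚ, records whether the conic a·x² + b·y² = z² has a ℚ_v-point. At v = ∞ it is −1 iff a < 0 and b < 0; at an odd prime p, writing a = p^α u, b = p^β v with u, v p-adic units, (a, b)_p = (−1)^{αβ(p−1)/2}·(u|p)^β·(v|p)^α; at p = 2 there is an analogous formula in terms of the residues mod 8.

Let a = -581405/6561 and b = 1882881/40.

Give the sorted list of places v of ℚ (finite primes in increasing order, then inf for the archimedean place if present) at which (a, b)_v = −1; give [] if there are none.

[2, 5, 13, 19]

Mod squares: a ≡ -5, b ≡ 17290. Check v ∈ {∞, 2, 3, 5, 7, 11, 13, 19, 31}.
v=∞: -5 < 0 and 17290 > 0  ⇒  (a,b)_∞ = +1.
v=13: a=13^0·(≡8), b=13^1·(≡4) mod 13; (8|13)=-1, (4|13)=+1; (−1)^{0·1·6}·(-1)^1·(+1)^0 = -1.
v=19: a=19^0·(≡15), b=19^1·(≡7) mod 19; (15|19)=-1, (7|19)=+1; (−1)^{0·1·9}·(-1)^1·(+1)^0 = -1.
v=7: a=7^0·(≡4), b=7^1·(≡3) mod 7; (4|7)=+1, (3|7)=-1; (−1)^{0·1·3}·(+1)^1·(-1)^0 = +1.
v=5: a=5^1·(≡4), b=5^-1·(≡2) mod 5; (4|5)=+1, (2|5)=-1; (−1)^{1·-1·2}·(+1)^-1·(-1)^1 = -1.
v=2: v_2(a)=0, v_2(b)=-3; units ≡ 3, 5 (mod 8); ε·ε+αω+βω = 1·0+0·1+-3·1 ≡ 1  ⇒  (a,b)_2 = -1.
v=3: a=3^-8·(≡1), b=3^2·(≡1) mod 3; (1|3)=+1, (1|3)=+1; (−1)^{-8·2·1}·(+1)^2·(+1)^-8 = +1.
v=31: a=31^2·(≡24), b=31^0·(≡21) mod 31; (24|31)=-1, (21|31)=-1; (−1)^{2·0·15}·(-1)^0·(-1)^2 = +1.
v=11: a=11^2·(≡7), b=11^2·(≡1) mod 11; (7|11)=-1, (1|11)=+1; (−1)^{2·2·5}·(-1)^2·(+1)^2 = +1.
|Ram(-5, 17290)| = 4, even; anisotropic at {2, 5, 13, 19}.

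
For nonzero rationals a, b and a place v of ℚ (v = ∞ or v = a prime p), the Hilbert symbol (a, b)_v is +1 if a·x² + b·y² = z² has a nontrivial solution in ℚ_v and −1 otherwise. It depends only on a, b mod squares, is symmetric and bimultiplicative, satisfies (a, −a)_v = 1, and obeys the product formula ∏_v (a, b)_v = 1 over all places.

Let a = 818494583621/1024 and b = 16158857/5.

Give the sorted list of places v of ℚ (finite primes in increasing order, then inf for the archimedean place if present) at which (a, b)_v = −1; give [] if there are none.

[11, 23]

(a, b) ≡ (2068781, 279565) mod (ℚ^×)²; places V = {2, 5, 11, 13, 17, 23, 37, ∞}.
(a,b)_13: α=1, u≡10; β=1, v≡4 (mod 13); (10|13)=+1, (4|13)=+1; sign (−1)^0·+1^1·+1^1 = +1.
(a,b)_23: α=1, u≡14; β=1, v≡14 (mod 23); (14|23)=-1, (14|23)=-1; sign (−1)^1·-1^1·-1^1 = -1.
(a,b)_17: α=3, u≡3; β=3, v≡5 (mod 17); (3|17)=-1, (5|17)=-1; sign (−1)^0·-1^3·-1^3 = +1.
(a,b)_2: α=-10, β=0; u≡5, v≡5 (mod 8); ε(u)ε(v)=0·0, αω(v)=-10·1, βω(u)=0·1; sum ≡ 0  ⇒  +1.
(a,b)_5: α=0, u≡4; β=-1, v≡2 (mod 5); (4|5)=+1, (2|5)=-1; sign (−1)^0·+1^-1·-1^0 = +1.
(a,b)_37: α=3, u≡22; β=0, v≡36 (mod 37); (22|37)=-1, (36|37)=+1; sign (−1)^0·-1^0·+1^3 = +1.
(a,b)_11: α=1, u≡5; β=1, v≡5 (mod 11); (5|11)=+1, (5|11)=+1; sign (−1)^1·+1^1·+1^1 = -1.
(a,b)_∞: sgn(2068781)=+, sgn(279565)=+, so +1.
Ram(2068781, 279565) = {11, 23}; no ℚ_11-point on the conic.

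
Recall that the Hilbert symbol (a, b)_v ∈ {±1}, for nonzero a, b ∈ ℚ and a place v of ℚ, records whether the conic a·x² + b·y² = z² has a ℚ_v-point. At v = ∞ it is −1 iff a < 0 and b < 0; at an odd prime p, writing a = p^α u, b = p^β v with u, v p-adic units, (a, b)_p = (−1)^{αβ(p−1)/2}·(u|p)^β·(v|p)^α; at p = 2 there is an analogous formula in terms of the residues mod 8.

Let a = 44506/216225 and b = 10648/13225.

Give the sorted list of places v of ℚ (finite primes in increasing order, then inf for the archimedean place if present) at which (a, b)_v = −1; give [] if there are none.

[]

(a, b) ≡ (154, 22) mod (ℚ^×)²; places V = {2, 3, 5, 7, 11, 17, 23, 31, ∞}.
(a,b)_∞: sgn(154)=+, sgn(22)=+, so +1.
(a,b)_17: α=2, u≡9; β=0, v≡11 (mod 17); (9|17)=+1, (11|17)=-1; sign (−1)^0·+1^0·-1^2 = +1.
(a,b)_2: α=1, β=3; u≡5, v≡3 (mod 8); ε(u)ε(v)=0·1, αω(v)=1·1, βω(u)=3·1; sum ≡ 0  ⇒  +1.
(a,b)_7: α=1, u≡1; β=0, v≡4 (mod 7); (1|7)=+1, (4|7)=+1; sign (−1)^0·+1^0·+1^1 = +1.
(a,b)_31: α=-2, u≡22; β=0, v≡22 (mod 31); (22|31)=-1, (22|31)=-1; sign (−1)^0·-1^0·-1^-2 = +1.
(a,b)_5: α=-2, u≡4; β=-2, v≡2 (mod 5); (4|5)=+1, (2|5)=-1; sign (−1)^0·+1^-2·-1^-2 = +1.
(a,b)_11: α=1, u≡1; β=3, v≡10 (mod 11); (1|11)=+1, (10|11)=-1; sign (−1)^1·+1^3·-1^1 = +1.
(a,b)_3: α=-2, u≡1; β=0, v≡1 (mod 3); (1|3)=+1, (1|3)=+1; sign (−1)^0·+1^0·+1^-2 = +1.
(a,b)_23: α=0, u≡12; β=-2, v≡11 (mod 23); (12|23)=+1, (11|23)=-1; sign (−1)^0·+1^-2·-1^0 = +1.
Every local symbol is +1, so the conic 154·x² + 22·y² = z² has ℚ_v-points for all v and hence a ℚ-point; (a, b / ℚ) ≅ M_2(ℚ).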